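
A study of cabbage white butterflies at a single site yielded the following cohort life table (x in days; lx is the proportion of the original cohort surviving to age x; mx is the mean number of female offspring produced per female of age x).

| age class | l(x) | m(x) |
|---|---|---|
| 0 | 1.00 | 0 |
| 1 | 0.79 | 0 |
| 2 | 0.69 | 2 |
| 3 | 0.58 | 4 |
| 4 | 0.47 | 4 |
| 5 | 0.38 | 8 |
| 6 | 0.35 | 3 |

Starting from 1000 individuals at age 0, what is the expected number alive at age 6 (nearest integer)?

350

Expected survivors = N0 · l_6 = 1000 × 0.35 = 350 → 350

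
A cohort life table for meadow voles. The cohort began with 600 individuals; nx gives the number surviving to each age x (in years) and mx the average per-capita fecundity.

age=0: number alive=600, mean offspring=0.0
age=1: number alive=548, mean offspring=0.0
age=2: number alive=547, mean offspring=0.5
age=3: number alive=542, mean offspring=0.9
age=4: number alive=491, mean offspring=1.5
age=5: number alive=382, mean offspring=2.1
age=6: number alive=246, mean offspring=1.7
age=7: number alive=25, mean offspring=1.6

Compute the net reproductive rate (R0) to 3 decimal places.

4.597

lx = nx/n0 = nx/600: 1, 0.91333…, 0.91167…, 0.90333…, 0.81833…, 0.63667…, 0.41, 0.04167…
lx·mx by age: 0, 0, 0.455833…, 0.813…, 1.2275…, 1.337…, 0.697, 0.066667…
R0 = Σ lx·mx = 4.597… → 4.597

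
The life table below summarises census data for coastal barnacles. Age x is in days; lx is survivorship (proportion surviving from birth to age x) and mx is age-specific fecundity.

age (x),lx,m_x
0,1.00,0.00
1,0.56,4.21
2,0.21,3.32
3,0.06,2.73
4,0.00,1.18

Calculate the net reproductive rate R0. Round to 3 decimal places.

lx·mx by age: 0, 2.3576, 0.6972, 0.1638, 0
R0 = Σ lx·mx = 3.2186 → 3.219

3.219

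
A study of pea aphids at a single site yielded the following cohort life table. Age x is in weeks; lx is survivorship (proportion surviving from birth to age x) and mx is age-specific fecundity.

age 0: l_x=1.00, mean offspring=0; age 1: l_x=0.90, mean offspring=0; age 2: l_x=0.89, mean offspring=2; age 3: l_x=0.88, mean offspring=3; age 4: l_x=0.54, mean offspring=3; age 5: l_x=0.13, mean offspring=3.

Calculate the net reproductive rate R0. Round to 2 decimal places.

6.43

lx·mx by age: 0, 0, 1.78, 2.64, 1.62, 0.39
R0 = Σ lx·mx = 6.43 → 6.43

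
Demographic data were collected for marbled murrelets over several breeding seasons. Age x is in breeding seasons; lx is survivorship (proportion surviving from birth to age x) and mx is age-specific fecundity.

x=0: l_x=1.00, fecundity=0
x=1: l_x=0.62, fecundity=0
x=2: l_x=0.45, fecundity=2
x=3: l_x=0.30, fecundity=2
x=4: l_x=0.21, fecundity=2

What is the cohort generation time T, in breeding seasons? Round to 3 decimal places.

lx·mx: 0, 0, 0.9, 0.6, 0.42 → R0 = 1.92
x·lx·mx: 0, 0, 1.8, 1.8, 1.68 → Σ = 5.28
T = 5.28 / 1.92 = 2.75 → 2.750

2.750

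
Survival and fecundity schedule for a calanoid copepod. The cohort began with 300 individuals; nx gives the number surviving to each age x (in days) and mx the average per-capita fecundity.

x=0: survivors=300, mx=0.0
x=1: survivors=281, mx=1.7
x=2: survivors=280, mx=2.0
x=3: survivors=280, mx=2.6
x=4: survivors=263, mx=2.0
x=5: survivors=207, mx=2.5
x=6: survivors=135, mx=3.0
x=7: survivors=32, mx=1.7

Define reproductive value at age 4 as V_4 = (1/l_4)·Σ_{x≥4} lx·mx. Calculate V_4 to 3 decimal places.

lx = nx/n0 = nx/300: 1, 0.93667…, 0.93333…, 0.93333…, 0.87667…, 0.69, 0.45, 0.10667…
lx·mx for x ≥ 4: 1.753333…, 1.725, 1.35, 0.181333… → sum = 5.009667…
V_4 = 5.009667… / l_4 = 5.009667… / 0.876667… = 5.714449… → 5.714

5.714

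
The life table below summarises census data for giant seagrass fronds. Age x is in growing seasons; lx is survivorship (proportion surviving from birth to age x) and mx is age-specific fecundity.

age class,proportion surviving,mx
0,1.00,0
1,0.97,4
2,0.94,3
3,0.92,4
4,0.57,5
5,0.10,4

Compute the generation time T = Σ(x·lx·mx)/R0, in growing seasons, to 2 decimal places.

lx·mx: 0, 3.88, 2.82, 3.68, 2.85, 0.4 → R0 = 13.63
x·lx·mx: 0, 3.88, 5.64, 11.04, 11.4, 2 → Σ = 33.96
T = 33.96 / 13.63 = 2.491563… → 2.49

2.49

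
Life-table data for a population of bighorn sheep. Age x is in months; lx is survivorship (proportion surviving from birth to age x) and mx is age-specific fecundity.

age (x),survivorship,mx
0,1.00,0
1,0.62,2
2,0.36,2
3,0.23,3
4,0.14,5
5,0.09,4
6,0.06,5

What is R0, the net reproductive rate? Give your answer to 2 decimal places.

4.01

lx·mx by age: 0, 1.24, 0.72, 0.69, 0.7, 0.36, 0.3
R0 = Σ lx·mx = 4.01 → 4.01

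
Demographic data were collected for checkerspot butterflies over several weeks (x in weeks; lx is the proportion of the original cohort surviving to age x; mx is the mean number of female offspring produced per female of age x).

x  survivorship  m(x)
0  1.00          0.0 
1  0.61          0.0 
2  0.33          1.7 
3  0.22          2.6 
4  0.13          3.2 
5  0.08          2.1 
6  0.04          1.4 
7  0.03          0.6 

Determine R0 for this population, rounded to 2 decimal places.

lx·mx by age: 0, 0, 0.561, 0.572, 0.416, 0.168, 0.056, 0.018
R0 = Σ lx·mx = 1.791 → 1.79

1.79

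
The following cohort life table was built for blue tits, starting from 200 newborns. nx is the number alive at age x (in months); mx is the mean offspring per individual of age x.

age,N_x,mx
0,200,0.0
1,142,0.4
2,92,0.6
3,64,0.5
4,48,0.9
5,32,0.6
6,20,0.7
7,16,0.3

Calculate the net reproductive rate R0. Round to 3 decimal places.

lx = nx/n0 = nx/200: 1, 0.71, 0.46, 0.32, 0.24, 0.16, 0.1, 0.08
lx·mx by age: 0, 0.284, 0.276, 0.16, 0.216, 0.096, 0.07, 0.024
R0 = Σ lx·mx = 1.126 → 1.126

1.126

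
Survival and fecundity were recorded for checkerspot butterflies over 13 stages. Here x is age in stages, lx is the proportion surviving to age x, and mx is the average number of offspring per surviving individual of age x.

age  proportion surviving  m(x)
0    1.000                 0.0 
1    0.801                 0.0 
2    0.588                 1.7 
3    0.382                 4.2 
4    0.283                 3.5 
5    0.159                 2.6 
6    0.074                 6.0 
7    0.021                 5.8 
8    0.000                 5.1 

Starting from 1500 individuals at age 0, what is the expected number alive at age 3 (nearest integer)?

573

Expected survivors = N0 · l_3 = 1500 × 0.382 = 573 → 573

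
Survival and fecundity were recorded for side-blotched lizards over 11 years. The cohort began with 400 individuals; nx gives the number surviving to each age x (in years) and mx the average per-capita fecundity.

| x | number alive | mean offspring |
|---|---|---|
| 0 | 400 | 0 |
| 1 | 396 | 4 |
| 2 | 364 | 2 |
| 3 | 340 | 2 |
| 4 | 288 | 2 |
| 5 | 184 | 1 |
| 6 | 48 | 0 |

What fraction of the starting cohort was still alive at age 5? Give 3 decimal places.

0.460

l_5 = n_5/n_0 = 184/400 = 0.46 → 0.460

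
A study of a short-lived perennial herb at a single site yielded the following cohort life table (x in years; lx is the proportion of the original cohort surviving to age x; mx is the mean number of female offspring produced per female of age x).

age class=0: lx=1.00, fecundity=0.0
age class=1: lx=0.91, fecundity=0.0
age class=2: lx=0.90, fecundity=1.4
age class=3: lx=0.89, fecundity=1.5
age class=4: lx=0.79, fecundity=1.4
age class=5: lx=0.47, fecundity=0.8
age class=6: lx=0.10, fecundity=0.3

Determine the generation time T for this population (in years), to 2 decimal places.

3.17

lx·mx: 0, 0, 1.26, 1.335, 1.106, 0.376, 0.03 → R0 = 4.107
x·lx·mx: 0, 0, 2.52, 4.005, 4.424, 1.88, 0.18 → Σ = 13.009
T = 13.009 / 4.107 = 3.167519… → 3.17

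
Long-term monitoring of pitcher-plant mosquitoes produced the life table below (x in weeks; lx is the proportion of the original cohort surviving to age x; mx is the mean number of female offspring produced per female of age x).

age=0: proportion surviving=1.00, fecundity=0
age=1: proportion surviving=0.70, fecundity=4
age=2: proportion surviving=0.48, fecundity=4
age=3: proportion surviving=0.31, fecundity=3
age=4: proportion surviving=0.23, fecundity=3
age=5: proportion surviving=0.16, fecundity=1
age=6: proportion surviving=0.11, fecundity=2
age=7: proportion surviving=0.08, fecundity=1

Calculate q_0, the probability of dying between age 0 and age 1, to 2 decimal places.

q_0 = (l_0 − l_1) / l_0 = (1 − 0.7) / 1
     = 0.3 / 1 = 0.3 → 0.30

0.30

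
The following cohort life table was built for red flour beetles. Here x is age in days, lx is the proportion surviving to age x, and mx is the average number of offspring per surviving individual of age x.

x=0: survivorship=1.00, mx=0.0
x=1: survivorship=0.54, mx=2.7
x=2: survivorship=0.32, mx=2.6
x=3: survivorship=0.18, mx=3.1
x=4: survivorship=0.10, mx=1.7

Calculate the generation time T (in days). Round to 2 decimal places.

1.81

lx·mx: 0, 1.458, 0.832, 0.558, 0.17 → R0 = 3.018
x·lx·mx: 0, 1.458, 1.664, 1.674, 0.68 → Σ = 5.476
T = 5.476 / 3.018 = 1.814447… → 1.81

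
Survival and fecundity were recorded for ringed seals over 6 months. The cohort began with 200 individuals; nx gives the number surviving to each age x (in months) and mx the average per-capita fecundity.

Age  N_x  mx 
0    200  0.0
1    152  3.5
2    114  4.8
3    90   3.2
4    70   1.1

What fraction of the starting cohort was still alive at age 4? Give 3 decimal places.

0.350

l_4 = n_4/n_0 = 70/200 = 0.35 → 0.350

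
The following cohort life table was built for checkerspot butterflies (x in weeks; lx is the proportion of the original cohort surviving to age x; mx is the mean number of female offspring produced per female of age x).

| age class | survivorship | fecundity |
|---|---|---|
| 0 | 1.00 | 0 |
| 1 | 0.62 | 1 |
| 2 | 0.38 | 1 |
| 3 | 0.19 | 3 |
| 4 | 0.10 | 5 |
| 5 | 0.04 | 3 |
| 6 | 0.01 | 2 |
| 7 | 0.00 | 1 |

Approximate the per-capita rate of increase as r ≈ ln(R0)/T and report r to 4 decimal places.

0.3016

R0 = Σ lx·mx = 0 + 0.62 + 0.38 + 0.57 + 0.5 + 0.12 + 0.02 + 0 = 2.21
Σ x·lx·mx = 5.81; T = 5.81/2.21 = 2.62896…
r ≈ ln(R0)/T = ln(2.21)/2.62896… = 0.301637… → 0.3016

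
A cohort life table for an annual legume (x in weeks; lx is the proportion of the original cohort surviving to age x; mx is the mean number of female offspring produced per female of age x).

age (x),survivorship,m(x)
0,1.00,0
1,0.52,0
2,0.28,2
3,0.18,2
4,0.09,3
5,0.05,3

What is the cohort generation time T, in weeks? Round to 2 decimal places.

lx·mx: 0, 0, 0.56, 0.36, 0.27, 0.15 → R0 = 1.34
x·lx·mx: 0, 0, 1.12, 1.08, 1.08, 0.75 → Σ = 4.03
T = 4.03 / 1.34 = 3.007463… → 3.01

3.01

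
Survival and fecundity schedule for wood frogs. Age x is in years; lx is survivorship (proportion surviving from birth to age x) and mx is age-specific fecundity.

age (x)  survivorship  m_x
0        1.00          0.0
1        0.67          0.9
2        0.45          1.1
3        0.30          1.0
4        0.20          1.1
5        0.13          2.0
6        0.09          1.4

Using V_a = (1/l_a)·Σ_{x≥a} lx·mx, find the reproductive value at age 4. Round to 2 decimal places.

3.03

lx·mx for x ≥ 4: 0.22, 0.26, 0.126 → sum = 0.606
V_4 = 0.606 / l_4 = 0.606 / 0.2 = 3.03 → 3.03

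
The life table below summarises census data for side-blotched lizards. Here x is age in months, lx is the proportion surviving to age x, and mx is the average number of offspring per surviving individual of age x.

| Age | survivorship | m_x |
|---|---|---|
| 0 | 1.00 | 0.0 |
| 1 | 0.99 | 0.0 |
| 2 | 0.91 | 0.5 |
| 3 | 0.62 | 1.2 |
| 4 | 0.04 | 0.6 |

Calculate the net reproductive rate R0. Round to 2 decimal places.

lx·mx by age: 0, 0, 0.455, 0.744, 0.024
R0 = Σ lx·mx = 1.223 → 1.22

1.22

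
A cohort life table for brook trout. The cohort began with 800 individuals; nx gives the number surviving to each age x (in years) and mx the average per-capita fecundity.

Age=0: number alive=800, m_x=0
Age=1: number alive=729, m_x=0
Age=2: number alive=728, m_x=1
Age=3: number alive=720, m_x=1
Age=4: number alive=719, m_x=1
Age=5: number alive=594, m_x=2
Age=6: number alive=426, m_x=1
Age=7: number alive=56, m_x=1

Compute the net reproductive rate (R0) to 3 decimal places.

4.796

lx = nx/n0 = nx/800: 1, 0.91125, 0.91, 0.9, 0.89875, 0.7425, 0.5325, 0.07
lx·mx by age: 0, 0, 0.91, 0.9, 0.89875, 1.485, 0.5325, 0.07
R0 = Σ lx·mx = 4.79625 → 4.796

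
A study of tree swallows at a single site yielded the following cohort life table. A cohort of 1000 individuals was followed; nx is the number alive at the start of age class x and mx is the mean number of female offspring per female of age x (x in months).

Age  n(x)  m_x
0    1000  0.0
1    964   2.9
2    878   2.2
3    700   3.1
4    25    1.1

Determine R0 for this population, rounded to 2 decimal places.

6.92

lx = nx/n0 = nx/1000: 1, 0.964, 0.878, 0.7, 0.025
lx·mx by age: 0, 2.7956, 1.9316, 2.17, 0.0275
R0 = Σ lx·mx = 6.9247 → 6.92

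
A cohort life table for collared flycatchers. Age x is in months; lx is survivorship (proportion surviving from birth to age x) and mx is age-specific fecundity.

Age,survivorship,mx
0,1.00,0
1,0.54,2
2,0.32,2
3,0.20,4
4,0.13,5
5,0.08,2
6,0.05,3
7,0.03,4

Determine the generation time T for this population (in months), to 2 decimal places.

2.75

lx·mx: 0, 1.08, 0.64, 0.8, 0.65, 0.16, 0.15, 0.12 → R0 = 3.6
x·lx·mx: 0, 1.08, 1.28, 2.4, 2.6, 0.8, 0.9, 0.84 → Σ = 9.9
T = 9.9 / 3.6 = 2.75 → 2.75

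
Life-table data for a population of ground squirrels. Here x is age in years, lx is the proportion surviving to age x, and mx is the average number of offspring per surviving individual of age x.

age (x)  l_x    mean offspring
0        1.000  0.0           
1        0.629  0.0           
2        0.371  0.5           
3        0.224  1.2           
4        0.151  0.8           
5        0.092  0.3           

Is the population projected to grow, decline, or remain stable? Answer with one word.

declining

R0 = Σ lx·mx = 0 + 0 + 0.1855 + 0.2688 + 0.1208 + 0.0276 = 0.6027
R0 < 1, so the population is declining.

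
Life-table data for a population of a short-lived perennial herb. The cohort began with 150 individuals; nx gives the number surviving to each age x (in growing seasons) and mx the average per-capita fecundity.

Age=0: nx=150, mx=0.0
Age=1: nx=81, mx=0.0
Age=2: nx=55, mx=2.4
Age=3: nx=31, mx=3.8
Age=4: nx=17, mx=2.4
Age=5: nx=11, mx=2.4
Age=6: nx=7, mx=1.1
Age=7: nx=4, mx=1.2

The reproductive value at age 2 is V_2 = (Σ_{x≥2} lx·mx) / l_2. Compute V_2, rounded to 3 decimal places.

lx = nx/n0 = nx/150: 1, 0.54, 0.36667…, 0.20667…, 0.11333…, 0.07333…, 0.04667…, 0.02667…
lx·mx for x ≥ 2: 0.88…, 0.785333…, 0.272…, 0.176…, 0.051333…, 0.032… → sum = 2.196667…
V_2 = 2.196667… / l_2 = 2.196667… / 0.366667… = 5.990909… → 5.991

5.991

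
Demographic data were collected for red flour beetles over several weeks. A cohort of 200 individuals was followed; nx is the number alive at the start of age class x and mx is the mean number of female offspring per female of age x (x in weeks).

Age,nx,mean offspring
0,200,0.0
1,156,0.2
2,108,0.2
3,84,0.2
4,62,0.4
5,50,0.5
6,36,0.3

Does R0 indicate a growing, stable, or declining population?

lx = nx/n0 = nx/200: 1, 0.78, 0.54, 0.42, 0.31, 0.25, 0.18
R0 = Σ lx·mx = 0 + 0.156 + 0.108 + 0.084 + 0.124 + 0.125 + 0.054 = 0.651
R0 < 1, so the population is declining.

declining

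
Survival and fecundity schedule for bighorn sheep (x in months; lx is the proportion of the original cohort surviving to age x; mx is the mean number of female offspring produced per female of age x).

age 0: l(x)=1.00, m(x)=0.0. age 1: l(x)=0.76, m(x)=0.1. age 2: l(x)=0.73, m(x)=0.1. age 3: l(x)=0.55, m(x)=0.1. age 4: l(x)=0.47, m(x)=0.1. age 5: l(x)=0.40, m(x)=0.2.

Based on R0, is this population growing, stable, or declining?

declining

R0 = Σ lx·mx = 0 + 0.076 + 0.073 + 0.055 + 0.047 + 0.08 = 0.331
R0 < 1, so the population is declining.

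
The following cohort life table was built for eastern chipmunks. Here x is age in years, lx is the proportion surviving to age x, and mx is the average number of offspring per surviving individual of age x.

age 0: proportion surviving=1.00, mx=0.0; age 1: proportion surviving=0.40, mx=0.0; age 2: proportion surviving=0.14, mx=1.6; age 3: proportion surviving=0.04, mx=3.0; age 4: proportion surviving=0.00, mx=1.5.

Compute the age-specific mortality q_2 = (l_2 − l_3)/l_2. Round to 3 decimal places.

0.714

q_2 = (l_2 − l_3) / l_2 = (0.14 − 0.04) / 0.14
     = 0.1 / 0.14 = 0.714286… → 0.714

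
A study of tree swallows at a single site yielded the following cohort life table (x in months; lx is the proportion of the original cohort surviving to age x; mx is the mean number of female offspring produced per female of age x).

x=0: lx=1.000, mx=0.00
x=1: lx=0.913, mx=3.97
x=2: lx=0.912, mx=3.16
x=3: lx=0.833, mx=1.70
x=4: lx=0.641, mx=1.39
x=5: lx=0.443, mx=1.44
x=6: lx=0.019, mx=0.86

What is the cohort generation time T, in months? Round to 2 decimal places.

2.16

lx·mx: 0, 3.62461, 2.88192, 1.4161, 0.89099, 0.63792, 0.01634 → R0 = 9.46788
x·lx·mx: 0, 3.62461, 5.76384, 4.2483, 3.56396, 3.1896, 0.09804 → Σ = 20.48835
T = 20.48835 / 9.46788 = 2.163985… → 2.16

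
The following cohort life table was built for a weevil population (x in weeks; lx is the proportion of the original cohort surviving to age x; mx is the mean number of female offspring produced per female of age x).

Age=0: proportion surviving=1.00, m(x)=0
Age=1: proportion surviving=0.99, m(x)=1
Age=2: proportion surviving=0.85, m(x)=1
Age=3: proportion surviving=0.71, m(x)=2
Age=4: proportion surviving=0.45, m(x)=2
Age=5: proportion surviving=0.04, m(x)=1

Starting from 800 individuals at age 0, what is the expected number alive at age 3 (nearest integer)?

Expected survivors = N0 · l_3 = 800 × 0.71 = 568 → 568

568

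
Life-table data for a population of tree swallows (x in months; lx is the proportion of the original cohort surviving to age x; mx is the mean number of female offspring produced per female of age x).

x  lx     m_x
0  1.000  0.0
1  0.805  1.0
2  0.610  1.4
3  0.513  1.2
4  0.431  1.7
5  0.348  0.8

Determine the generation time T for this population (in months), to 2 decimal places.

2.64

lx·mx: 0, 0.805, 0.854, 0.6156, 0.7327, 0.2784 → R0 = 3.2857
x·lx·mx: 0, 0.805, 1.708, 1.8468, 2.9308, 1.392 → Σ = 8.6826
T = 8.6826 / 3.2857 = 2.642542… → 2.64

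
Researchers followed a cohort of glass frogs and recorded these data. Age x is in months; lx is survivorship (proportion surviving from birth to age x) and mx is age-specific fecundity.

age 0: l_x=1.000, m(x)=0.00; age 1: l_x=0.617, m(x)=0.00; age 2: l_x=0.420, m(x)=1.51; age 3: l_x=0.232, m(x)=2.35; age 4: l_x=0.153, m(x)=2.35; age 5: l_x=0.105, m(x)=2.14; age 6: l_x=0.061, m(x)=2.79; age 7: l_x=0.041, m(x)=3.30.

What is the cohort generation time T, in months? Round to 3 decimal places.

3.593

lx·mx: 0, 0, 0.6342, 0.5452, 0.35955, 0.2247, 0.17019, 0.1353 → R0 = 2.06914
x·lx·mx: 0, 0, 1.2684, 1.6356, 1.4382, 1.1235, 1.02114, 0.9471 → Σ = 7.43394
T = 7.43394 / 2.06914 = 3.592768… → 3.593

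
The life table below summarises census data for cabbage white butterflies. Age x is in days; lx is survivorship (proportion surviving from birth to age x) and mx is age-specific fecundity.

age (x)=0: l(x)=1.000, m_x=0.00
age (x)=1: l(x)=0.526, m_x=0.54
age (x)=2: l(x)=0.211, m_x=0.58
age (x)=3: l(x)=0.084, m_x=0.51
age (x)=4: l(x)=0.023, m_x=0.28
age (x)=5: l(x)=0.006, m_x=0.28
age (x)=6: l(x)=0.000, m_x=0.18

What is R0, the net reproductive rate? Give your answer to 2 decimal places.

lx·mx by age: 0, 0.28404, 0.12238, 0.04284, 0.00644, 0.00168, 0
R0 = Σ lx·mx = 0.45738 → 0.46

0.46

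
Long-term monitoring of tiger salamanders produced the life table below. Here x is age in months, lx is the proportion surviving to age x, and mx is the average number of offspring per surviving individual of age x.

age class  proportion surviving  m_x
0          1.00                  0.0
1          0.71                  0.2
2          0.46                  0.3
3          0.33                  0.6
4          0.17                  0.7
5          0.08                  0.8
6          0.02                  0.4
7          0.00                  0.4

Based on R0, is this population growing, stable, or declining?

declining

R0 = Σ lx·mx = 0 + 0.142 + 0.138 + 0.198 + 0.119 + 0.064 + 0.008 + 0 = 0.669
R0 < 1, so the population is declining.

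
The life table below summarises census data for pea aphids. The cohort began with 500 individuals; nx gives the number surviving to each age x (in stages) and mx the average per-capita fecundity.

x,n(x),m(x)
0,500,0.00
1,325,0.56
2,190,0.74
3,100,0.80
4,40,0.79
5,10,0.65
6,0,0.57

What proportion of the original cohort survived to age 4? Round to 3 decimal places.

l_4 = n_4/n_0 = 40/500 = 0.08 → 0.080

0.080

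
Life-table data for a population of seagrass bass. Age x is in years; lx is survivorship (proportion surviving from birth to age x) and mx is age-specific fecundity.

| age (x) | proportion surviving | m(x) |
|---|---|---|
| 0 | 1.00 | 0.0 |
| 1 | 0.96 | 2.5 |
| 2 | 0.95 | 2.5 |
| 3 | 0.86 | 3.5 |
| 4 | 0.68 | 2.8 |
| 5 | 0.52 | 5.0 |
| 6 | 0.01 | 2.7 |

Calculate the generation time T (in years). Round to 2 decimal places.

3.00

lx·mx: 0, 2.4, 2.375, 3.01, 1.904, 2.6, 0.027 → R0 = 12.316
x·lx·mx: 0, 2.4, 4.75, 9.03, 7.616, 13, 0.162 → Σ = 36.958
T = 36.958 / 12.316 = 3.000812… → 3.00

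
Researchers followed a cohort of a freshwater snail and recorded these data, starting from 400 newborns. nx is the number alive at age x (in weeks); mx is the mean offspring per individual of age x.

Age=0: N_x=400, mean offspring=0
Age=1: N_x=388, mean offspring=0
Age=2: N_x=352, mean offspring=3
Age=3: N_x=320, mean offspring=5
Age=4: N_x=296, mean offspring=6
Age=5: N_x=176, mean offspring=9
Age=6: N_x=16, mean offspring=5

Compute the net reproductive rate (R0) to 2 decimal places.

15.24

lx = nx/n0 = nx/400: 1, 0.97, 0.88, 0.8, 0.74, 0.44, 0.04
lx·mx by age: 0, 0, 2.64, 4, 4.44, 3.96, 0.2
R0 = Σ lx·mx = 15.24 → 15.24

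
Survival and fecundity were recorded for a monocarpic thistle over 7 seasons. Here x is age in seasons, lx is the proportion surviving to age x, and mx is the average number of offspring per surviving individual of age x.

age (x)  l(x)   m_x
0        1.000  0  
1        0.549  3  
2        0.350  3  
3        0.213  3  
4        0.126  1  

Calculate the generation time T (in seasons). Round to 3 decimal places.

1.782

lx·mx: 0, 1.647, 1.05, 0.639, 0.126 → R0 = 3.462
x·lx·mx: 0, 1.647, 2.1, 1.917, 0.504 → Σ = 6.168
T = 6.168 / 3.462 = 1.781629… → 1.782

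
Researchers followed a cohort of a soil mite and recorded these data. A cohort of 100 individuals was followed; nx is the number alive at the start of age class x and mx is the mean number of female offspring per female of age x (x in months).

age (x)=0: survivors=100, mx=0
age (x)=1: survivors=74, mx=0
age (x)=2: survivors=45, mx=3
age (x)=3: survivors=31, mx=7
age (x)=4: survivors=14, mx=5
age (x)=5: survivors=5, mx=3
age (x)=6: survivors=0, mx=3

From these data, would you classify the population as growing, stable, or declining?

growing

lx = nx/n0 = nx/100: 1, 0.74, 0.45, 0.31, 0.14, 0.05, 0
R0 = Σ lx·mx = 0 + 0 + 1.35 + 2.17 + 0.7 + 0.15 + 0 = 4.37
R0 > 1, so the population is growing.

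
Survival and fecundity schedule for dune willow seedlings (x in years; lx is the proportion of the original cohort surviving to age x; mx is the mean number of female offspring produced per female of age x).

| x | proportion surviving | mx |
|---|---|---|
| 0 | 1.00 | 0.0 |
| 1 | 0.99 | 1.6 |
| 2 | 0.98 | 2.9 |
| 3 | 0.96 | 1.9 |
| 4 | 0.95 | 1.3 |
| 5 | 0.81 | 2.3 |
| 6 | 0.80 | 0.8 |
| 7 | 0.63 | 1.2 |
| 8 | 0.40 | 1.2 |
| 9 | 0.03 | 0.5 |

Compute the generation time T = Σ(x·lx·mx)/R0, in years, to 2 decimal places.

3.57

lx·mx: 0, 1.584, 2.842, 1.824, 1.235, 1.863, 0.64, 0.756, 0.48, 0.015 → R0 = 11.239
x·lx·mx: 0, 1.584, 5.684, 5.472, 4.94, 9.315, 3.84, 5.292, 3.84, 0.135 → Σ = 40.102
T = 40.102 / 11.239 = 3.568111… → 3.57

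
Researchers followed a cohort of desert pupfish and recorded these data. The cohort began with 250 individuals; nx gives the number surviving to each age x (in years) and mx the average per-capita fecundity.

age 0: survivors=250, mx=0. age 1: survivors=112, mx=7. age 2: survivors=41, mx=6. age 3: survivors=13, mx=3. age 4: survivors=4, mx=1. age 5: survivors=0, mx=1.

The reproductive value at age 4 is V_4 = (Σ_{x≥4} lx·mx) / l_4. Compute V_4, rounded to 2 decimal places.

1.00

lx = nx/n0 = nx/250: 1, 0.448, 0.164, 0.052, 0.016, 0
lx·mx for x ≥ 4: 0.016, 0 → sum = 0.016
V_4 = 0.016 / l_4 = 0.016 / 0.016 = 1 → 1.00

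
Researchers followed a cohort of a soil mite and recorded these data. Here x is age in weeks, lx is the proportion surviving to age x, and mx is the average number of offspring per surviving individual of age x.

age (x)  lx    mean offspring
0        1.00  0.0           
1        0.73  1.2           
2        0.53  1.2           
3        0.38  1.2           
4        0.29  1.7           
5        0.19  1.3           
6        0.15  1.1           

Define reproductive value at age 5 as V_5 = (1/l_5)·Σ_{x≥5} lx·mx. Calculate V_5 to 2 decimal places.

lx·mx for x ≥ 5: 0.247, 0.165 → sum = 0.412
V_5 = 0.412 / l_5 = 0.412 / 0.19 = 2.168421… → 2.17

2.17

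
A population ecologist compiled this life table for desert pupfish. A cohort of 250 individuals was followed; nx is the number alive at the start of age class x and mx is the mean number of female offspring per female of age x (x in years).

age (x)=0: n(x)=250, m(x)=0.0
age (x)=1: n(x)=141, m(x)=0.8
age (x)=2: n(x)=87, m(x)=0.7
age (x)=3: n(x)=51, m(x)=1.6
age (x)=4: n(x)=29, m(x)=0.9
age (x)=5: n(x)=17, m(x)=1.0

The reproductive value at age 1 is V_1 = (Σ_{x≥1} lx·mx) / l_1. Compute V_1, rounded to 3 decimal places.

lx = nx/n0 = nx/250: 1, 0.564, 0.348, 0.204, 0.116, 0.068
lx·mx for x ≥ 1: 0.4512, 0.2436, 0.3264, 0.1044, 0.068 → sum = 1.1936
V_1 = 1.1936 / l_1 = 1.1936 / 0.564 = 2.116312… → 2.116

2.116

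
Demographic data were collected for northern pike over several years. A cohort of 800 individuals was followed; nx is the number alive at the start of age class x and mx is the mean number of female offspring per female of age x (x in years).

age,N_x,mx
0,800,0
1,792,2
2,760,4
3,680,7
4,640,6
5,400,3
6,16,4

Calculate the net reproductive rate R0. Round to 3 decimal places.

lx = nx/n0 = nx/800: 1, 0.99, 0.95, 0.85, 0.8, 0.5, 0.02
lx·mx by age: 0, 1.98, 3.8, 5.95, 4.8, 1.5, 0.08
R0 = Σ lx·mx = 18.11 → 18.110

18.110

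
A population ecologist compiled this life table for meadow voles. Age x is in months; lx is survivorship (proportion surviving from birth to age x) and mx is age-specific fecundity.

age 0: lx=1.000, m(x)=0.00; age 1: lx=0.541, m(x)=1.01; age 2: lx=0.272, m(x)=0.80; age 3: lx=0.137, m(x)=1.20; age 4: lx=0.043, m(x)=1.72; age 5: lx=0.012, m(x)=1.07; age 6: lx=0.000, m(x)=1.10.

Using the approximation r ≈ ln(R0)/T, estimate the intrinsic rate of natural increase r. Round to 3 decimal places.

0.008

R0 = Σ lx·mx = 0 + 0.54641 + 0.2176 + 0.1644 + 0.07396 + 0.01284 + 0 = 1.01521
Σ x·lx·mx = 1.83485; T = 1.83485/1.01521 = 1.80736…
r ≈ ln(R0)/T = ln(1.01521)/1.80736… = 0.00835… → 0.008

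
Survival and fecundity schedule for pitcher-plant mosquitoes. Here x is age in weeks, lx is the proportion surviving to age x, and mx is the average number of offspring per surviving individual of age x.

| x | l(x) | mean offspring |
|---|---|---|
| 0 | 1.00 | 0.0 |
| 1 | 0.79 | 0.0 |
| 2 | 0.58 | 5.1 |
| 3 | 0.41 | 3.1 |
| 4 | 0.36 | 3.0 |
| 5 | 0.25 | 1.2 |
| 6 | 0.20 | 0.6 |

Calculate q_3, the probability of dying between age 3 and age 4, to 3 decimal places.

0.122

q_3 = (l_3 − l_4) / l_3 = (0.41 − 0.36) / 0.41
     = 0.05 / 0.41 = 0.121951… → 0.122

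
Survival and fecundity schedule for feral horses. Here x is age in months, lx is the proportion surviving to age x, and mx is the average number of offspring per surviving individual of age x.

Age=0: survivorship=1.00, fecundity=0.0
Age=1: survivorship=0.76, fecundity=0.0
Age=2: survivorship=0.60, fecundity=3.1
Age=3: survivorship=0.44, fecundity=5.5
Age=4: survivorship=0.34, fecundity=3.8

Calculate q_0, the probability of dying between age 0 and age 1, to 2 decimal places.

0.24

q_0 = (l_0 − l_1) / l_0 = (1 − 0.76) / 1
     = 0.24 / 1 = 0.24 → 0.24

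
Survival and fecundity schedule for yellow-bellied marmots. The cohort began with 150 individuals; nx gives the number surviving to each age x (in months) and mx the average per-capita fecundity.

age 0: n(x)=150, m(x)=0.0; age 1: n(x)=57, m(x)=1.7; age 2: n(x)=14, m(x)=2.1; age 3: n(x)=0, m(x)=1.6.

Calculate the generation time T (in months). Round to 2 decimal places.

lx = nx/n0 = nx/150: 1, 0.38, 0.09333…, 0
lx·mx: 0, 0.646, 0.196…, 0 → R0 = 0.842…
x·lx·mx: 0, 0.646, 0.392…, 0 → Σ = 1.038…
T = 1.038… / 0.842… = 1.232779… → 1.23

1.23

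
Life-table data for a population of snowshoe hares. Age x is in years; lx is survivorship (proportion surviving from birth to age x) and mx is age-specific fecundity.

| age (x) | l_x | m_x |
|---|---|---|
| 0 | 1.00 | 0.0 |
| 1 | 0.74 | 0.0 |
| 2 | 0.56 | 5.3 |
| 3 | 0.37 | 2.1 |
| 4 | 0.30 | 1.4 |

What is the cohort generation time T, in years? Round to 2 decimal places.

lx·mx: 0, 0, 2.968, 0.777, 0.42 → R0 = 4.165
x·lx·mx: 0, 0, 5.936, 2.331, 1.68 → Σ = 9.947
T = 9.947 / 4.165 = 2.388235… → 2.39

2.39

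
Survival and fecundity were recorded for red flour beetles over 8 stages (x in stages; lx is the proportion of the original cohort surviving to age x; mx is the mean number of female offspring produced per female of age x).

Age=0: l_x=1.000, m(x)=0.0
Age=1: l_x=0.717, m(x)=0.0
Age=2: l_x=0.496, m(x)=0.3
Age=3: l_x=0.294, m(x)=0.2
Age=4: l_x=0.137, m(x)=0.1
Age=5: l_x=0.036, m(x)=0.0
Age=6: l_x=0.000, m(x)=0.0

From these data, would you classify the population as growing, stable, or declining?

R0 = Σ lx·mx = 0 + 0 + 0.1488 + 0.0588 + 0.0137 + 0 + 0 = 0.2213
R0 < 1, so the population is declining.

declining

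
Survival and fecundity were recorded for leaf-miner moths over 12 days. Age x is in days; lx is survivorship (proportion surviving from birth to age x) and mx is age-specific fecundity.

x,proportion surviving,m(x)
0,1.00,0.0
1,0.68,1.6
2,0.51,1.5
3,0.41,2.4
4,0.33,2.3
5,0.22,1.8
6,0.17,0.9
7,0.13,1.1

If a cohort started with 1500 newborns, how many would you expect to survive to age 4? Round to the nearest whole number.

495

Expected survivors = N0 · l_4 = 1500 × 0.33 = 495 → 495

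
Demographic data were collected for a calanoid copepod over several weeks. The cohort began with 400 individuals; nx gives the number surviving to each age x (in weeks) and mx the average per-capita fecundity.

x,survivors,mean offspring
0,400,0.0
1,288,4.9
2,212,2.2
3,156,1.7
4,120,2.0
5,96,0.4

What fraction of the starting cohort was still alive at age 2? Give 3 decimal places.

0.530

l_2 = n_2/n_0 = 212/400 = 0.53 → 0.530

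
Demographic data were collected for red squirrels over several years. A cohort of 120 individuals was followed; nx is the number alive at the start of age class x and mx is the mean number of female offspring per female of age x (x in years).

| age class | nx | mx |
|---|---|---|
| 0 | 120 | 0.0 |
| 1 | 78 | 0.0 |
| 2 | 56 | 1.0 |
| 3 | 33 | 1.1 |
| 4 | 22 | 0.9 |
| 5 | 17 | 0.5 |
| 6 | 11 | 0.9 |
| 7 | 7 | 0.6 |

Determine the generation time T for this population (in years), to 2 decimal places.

lx = nx/n0 = nx/120: 1, 0.65, 0.46667…, 0.275, 0.18333…, 0.14167…, 0.09167…, 0.05833…
lx·mx: 0, 0, 0.466667…, 0.3025, 0.165…, 0.070833…, 0.0825…, 0.035… → R0 = 1.1225…
x·lx·mx: 0, 0, 0.933333…, 0.9075, 0.66…, 0.354167…, 0.495…, 0.245… → Σ = 3.595…
T = 3.595… / 1.1225… = 3.202673… → 3.20

3.20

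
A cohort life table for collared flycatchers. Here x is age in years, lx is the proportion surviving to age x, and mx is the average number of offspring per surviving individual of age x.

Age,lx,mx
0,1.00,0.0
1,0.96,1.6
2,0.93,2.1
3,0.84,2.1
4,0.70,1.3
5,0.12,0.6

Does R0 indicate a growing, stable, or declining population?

growing

R0 = Σ lx·mx = 0 + 1.536 + 1.953 + 1.764 + 0.91 + 0.072 = 6.235
R0 > 1, so the population is growing.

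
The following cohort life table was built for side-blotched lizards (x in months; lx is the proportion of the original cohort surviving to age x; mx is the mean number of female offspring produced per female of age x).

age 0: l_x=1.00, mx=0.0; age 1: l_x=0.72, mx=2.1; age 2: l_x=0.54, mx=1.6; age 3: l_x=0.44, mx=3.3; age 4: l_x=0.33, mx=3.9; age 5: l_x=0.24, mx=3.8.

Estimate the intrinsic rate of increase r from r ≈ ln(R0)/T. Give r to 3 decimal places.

R0 = Σ lx·mx = 0 + 1.512 + 0.864 + 1.452 + 1.287 + 0.912 = 6.027
Σ x·lx·mx = 17.304; T = 17.304/6.027 = 2.87108…
r ≈ ln(R0)/T = ln(6.027)/2.87108… = 0.62564… → 0.626

0.626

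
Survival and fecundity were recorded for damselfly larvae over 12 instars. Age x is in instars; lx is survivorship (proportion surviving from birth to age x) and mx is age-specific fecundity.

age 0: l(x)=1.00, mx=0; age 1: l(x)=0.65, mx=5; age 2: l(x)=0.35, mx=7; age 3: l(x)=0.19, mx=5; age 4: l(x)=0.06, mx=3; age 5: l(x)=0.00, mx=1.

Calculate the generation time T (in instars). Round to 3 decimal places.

lx·mx: 0, 3.25, 2.45, 0.95, 0.18, 0 → R0 = 6.83
x·lx·mx: 0, 3.25, 4.9, 2.85, 0.72, 0 → Σ = 11.72
T = 11.72 / 6.83 = 1.715959… → 1.716

1.716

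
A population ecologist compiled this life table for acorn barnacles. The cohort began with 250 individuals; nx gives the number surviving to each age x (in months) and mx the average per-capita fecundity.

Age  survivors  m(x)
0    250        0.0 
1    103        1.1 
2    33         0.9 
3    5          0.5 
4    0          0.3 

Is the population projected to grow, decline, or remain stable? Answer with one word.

declining

lx = nx/n0 = nx/250: 1, 0.412, 0.132, 0.02, 0
R0 = Σ lx·mx = 0 + 0.4532 + 0.1188 + 0.01 + 0 = 0.582
R0 < 1, so the population is declining.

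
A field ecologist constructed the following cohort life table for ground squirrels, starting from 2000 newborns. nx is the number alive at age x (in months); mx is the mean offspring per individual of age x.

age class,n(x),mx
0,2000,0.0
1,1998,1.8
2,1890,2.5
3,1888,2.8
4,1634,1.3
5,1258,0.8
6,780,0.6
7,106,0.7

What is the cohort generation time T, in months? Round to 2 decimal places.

2.65

lx = nx/n0 = nx/2000: 1, 0.999, 0.945, 0.944, 0.817, 0.629, 0.39, 0.053
lx·mx: 0, 1.7982, 2.3625, 2.6432, 1.0621, 0.5032, 0.234, 0.0371 → R0 = 8.6403
x·lx·mx: 0, 1.7982, 4.725, 7.9296, 4.2484, 2.516, 1.404, 0.2597 → Σ = 22.8809
T = 22.8809 / 8.6403 = 2.64816… → 2.65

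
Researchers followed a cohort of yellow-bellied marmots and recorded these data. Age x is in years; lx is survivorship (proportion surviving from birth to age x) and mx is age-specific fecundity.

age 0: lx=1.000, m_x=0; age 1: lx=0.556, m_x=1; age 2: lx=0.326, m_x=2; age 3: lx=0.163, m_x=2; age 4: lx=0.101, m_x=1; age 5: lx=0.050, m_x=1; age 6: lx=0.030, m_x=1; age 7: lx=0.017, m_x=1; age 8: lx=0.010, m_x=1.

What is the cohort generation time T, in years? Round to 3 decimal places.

2.222

lx·mx: 0, 0.556, 0.652, 0.326, 0.101, 0.05, 0.03, 0.017, 0.01 → R0 = 1.742
x·lx·mx: 0, 0.556, 1.304, 0.978, 0.404, 0.25, 0.18, 0.119, 0.08 → Σ = 3.871
T = 3.871 / 1.742 = 2.222158… → 2.222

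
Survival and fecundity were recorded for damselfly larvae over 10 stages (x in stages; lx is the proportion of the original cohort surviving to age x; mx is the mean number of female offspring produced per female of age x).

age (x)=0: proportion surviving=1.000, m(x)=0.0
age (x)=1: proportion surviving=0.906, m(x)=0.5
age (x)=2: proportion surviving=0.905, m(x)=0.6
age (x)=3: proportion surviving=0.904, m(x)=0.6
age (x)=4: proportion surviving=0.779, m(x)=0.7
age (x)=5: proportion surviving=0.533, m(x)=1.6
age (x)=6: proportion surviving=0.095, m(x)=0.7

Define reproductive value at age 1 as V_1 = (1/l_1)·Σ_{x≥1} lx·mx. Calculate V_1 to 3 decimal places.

lx·mx for x ≥ 1: 0.453, 0.543, 0.5424, 0.5453, 0.8528, 0.0665 → sum = 3.003
V_1 = 3.003 / l_1 = 3.003 / 0.906 = 3.31457… → 3.315

3.315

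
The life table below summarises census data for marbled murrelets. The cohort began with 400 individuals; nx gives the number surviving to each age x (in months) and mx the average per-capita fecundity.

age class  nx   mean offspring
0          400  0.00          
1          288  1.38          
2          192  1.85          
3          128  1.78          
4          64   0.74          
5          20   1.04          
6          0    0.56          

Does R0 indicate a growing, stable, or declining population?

growing

lx = nx/n0 = nx/400: 1, 0.72, 0.48, 0.32, 0.16, 0.05, 0
R0 = Σ lx·mx = 0 + 0.9936 + 0.888 + 0.5696 + 0.1184 + 0.052 + 0 = 2.6216
R0 > 1, so the population is growing.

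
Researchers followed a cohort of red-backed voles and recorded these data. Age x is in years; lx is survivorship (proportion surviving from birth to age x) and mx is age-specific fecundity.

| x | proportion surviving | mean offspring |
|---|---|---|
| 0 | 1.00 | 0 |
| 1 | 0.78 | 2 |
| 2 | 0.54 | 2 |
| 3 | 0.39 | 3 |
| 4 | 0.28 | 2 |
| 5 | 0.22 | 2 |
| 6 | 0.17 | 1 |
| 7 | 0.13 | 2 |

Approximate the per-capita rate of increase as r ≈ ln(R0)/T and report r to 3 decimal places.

0.598

R0 = Σ lx·mx = 0 + 1.56 + 1.08 + 1.17 + 0.56 + 0.44 + 0.17 + 0.26 = 5.24
Σ x·lx·mx = 14.51; T = 14.51/5.24 = 2.76908…
r ≈ ln(R0)/T = ln(5.24)/2.76908… = 0.59815… → 0.598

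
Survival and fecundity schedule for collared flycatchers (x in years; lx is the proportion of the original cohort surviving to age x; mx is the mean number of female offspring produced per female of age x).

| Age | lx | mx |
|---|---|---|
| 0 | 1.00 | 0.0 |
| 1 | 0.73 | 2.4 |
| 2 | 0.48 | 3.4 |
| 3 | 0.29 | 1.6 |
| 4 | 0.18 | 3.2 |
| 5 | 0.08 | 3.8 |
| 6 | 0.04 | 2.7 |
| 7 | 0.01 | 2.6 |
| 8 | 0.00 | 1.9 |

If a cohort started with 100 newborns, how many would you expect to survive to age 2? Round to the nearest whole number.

Expected survivors = N0 · l_2 = 100 × 0.48 = 48 → 48

48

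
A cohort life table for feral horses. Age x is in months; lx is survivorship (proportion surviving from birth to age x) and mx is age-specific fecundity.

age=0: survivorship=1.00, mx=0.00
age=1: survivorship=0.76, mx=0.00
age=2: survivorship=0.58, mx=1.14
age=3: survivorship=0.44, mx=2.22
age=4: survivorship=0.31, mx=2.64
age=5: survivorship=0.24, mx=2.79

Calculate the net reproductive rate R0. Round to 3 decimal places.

3.126

lx·mx by age: 0, 0, 0.6612, 0.9768, 0.8184, 0.6696
R0 = Σ lx·mx = 3.126 → 3.126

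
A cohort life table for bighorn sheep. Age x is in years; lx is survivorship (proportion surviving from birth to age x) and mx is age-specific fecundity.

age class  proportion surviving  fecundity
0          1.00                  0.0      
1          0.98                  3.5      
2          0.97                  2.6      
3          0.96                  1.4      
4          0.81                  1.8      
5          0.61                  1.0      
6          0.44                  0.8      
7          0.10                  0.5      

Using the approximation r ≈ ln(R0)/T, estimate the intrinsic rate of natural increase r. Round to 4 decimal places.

R0 = Σ lx·mx = 0 + 3.43 + 2.522 + 1.344 + 1.458 + 0.61 + 0.352 + 0.05 = 9.766
Σ x·lx·mx = 23.85; T = 23.85/9.766 = 2.44215…
r ≈ ln(R0)/T = ln(9.766)/2.44215… = 0.933157… → 0.9332

0.9332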